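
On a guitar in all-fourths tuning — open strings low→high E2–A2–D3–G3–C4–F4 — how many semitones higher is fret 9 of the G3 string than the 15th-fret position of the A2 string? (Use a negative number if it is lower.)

4 semitones

G3 at fret 9 → E4 (MIDI 64); A2 at fret 15 → C4 (MIDI 60).
64 − 60 = 4, so the two pitches are 4 semitones apart.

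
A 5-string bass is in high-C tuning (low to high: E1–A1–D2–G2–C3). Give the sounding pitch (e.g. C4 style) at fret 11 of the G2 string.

Each fret is one semitone, so G2 + 11 = F♯3.
(Equivalently spelled G♭3.)

F♯3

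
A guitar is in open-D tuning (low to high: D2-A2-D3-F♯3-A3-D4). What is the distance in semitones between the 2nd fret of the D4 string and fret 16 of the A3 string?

9 semitones

D4 at fret 2 → E4 (MIDI 64); A3 at fret 16 → C♯5 (MIDI 73).
64 − 73 = -9, so the two pitches are 9 semitones apart, with C♯5 the higher.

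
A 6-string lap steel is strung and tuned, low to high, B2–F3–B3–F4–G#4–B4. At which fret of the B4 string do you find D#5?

D#5 is 4 semitones above the open B4 (B–C–C#–D–D#), so it sits at fret 4.

4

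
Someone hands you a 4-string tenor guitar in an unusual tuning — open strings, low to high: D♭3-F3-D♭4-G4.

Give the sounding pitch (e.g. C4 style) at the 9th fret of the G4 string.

E5

Each fret is one semitone, so G4 + 9 = E5.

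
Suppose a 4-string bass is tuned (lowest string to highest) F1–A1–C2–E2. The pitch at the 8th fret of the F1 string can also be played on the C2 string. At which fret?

1

Fret 8 on F1 is MIDI 29 + 8 = 37 (D♭2). On the C2 string (open MIDI 36), that pitch is 37 − 36 = fret 1.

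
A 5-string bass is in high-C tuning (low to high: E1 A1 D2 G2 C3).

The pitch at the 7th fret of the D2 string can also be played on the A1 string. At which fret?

12

D2 at fret 7 is D2 + 7 semitones = A2.
The open A1 string is 5 semitones below the open D2, so the same pitch on the A1 string lies at fret 7 + 5 = 12.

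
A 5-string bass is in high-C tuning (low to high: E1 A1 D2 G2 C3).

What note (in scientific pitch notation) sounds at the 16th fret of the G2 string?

B3

Each fret is one semitone, so G2 + 16 = B3.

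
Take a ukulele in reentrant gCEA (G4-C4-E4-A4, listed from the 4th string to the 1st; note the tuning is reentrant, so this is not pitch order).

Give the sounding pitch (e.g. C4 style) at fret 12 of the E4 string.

The open E4 string plus 12 semitones: E–F–F#–G–…–D–D#–E.
The walk passes from B into C once, so the octave number goes from 4 to 5.

E5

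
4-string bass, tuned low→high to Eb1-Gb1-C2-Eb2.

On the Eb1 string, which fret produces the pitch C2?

C2 is 9 semitones above the open Eb1 (Eb–E–F–Gb–G–Ab–A–Bb–B–C), so it sits at fret 9.

9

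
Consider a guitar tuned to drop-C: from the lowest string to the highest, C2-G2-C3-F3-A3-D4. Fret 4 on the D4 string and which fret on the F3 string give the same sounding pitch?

Fret 4 on D4 is MIDI 62 + 4 = 66 (F#4). On the F3 string (open MIDI 53), that pitch is 66 − 53 = fret 13.

13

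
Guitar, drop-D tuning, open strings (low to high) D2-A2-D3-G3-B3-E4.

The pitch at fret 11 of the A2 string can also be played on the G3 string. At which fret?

Fret 11 on A2 is MIDI 45 + 11 = 56 (G♯3). On the G3 string (open MIDI 55), that pitch is 56 − 55 = fret 1.

1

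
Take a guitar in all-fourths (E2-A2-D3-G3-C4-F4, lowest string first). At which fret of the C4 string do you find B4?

11

B4 is 11 semitones above the open C4 (C–C#–D–D#–…–A–A#–B), so it sits at fret 11.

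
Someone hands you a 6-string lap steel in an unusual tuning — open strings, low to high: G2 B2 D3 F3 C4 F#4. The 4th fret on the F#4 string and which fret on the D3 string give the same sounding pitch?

20

F#4 at fret 4 is F#4 + 4 semitones = A#4.
The open D3 string is 16 semitones below the open F#4, so the same pitch on the D3 string lies at fret 4 + 16 = 20.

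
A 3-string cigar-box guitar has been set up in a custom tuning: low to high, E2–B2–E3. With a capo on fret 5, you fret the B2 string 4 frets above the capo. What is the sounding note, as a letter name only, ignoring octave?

The capo raises the open B2 by 5 semitones to E3; fretting 4 more gives B2 + 5 + 4 = B2 + 9 semitones, landing on Ab.

Ab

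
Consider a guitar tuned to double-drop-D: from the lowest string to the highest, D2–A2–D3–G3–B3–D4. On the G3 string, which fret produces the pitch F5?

22

F5 is 22 semitones above the open G3 (G–G#–A–A#–…–D#–E–F), so it sits at fret 22.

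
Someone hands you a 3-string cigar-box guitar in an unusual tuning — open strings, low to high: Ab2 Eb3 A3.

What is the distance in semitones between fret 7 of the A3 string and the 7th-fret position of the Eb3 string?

6 semitones

A3 at fret 7 → E4 (MIDI 64); Eb3 at fret 7 → Bb3 (MIDI 58).
64 − 58 = 6, so the two pitches are 6 semitones apart, with E4 the higher.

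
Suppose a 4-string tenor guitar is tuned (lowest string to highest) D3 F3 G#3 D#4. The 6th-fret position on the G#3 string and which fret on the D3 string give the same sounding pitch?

Fret 6 on G#3 is MIDI 56 + 6 = 62 (D4). On the D3 string (open MIDI 50), that pitch is 62 − 50 = fret 12.

12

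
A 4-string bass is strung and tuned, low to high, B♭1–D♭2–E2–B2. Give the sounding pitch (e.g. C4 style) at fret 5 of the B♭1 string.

E♭2

The open B♭1 string plus 5 semitones: Bb–B–C–Db–D–Eb.
The walk passes from B into C once, so the octave number goes from 1 to 2.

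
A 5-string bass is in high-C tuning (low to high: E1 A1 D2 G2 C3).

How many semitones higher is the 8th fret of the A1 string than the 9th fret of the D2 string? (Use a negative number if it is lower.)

-6 semitones

A1 at fret 8 → F2 (MIDI 41); D2 at fret 9 → B2 (MIDI 47).
41 − 47 = -6, so the two pitches are 6 semitones apart.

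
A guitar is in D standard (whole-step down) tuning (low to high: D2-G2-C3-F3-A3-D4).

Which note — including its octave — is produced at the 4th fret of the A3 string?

The open A3 string plus 4 semitones: A–A#–B–C–C#.
The walk passes from B into C once, so the octave number goes from 3 to 4.
(Equivalently spelled Db4.)

C#4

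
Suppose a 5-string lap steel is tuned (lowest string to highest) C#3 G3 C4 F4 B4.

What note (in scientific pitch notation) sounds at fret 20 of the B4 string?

G6

Each fret is one semitone, so B4 + 20 = G6.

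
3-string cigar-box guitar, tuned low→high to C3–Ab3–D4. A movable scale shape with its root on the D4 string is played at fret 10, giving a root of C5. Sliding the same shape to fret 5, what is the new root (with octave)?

G4

Moving from fret 10 to fret 5 shifts the root by -5 semitones.
C5 down 5 semitones is G4.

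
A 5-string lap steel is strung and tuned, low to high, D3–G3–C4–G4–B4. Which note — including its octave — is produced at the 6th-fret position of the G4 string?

G4 is MIDI 67. Adding 6 gives 73, which is C#5.
(Equivalently spelled Db5.)

C#5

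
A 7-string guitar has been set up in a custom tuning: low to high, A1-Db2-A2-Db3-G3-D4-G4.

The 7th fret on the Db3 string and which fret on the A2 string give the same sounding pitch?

11

Fret 7 on Db3 is MIDI 49 + 7 = 56 (Ab3). On the A2 string (open MIDI 45), that pitch is 56 − 45 = fret 11.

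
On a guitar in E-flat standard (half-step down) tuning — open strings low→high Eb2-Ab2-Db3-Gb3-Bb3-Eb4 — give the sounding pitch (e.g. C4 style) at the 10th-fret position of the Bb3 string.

Ab4

Each fret is one semitone, so Bb3 + 10 = Ab4.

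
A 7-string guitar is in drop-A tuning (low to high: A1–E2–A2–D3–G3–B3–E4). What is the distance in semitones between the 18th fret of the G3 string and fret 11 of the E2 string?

22 semitones

G3 at fret 18 → C♯5 (MIDI 73); E2 at fret 11 → D♯3 (MIDI 51).
73 − 51 = 22, so the two pitches are 22 semitones apart, with C♯5 the higher.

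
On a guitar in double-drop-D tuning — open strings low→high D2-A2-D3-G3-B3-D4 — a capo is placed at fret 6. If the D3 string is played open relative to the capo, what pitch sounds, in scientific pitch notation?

The capo raises the open D3 by 6 semitones to G♯3; fretting 0 more gives D3 + 6 + 0 = D3 + 6 semitones = G♯3.

G♯3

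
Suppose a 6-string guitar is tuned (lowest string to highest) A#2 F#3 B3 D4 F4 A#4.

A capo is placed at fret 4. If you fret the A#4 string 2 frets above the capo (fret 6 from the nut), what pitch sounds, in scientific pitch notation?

The capo raises the open A#4 by 4 semitones to D5; fretting 2 more gives A#4 + 4 + 2 = A#4 + 6 semitones = E5.

E5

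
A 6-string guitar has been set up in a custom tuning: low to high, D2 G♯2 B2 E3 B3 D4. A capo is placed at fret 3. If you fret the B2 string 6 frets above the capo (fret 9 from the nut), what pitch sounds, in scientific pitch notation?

G♯3

The capo raises the open B2 by 3 semitones to D3; fretting 6 more gives B2 + 3 + 6 = B2 + 9 semitones = G♯3.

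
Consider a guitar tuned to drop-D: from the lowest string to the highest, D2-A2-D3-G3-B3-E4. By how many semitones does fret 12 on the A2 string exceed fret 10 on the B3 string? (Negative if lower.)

-12 semitones

A2 at fret 12 → A3 (MIDI 57); B3 at fret 10 → A4 (MIDI 69).
57 − 69 = -12, so the two pitches are 12 semitones apart.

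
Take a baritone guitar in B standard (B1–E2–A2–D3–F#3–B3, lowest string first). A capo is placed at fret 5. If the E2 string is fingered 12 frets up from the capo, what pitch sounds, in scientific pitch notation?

The capo raises the open E2 by 5 semitones to A2; fretting 12 more gives E2 + 5 + 12 = E2 + 17 semitones = A3.

A3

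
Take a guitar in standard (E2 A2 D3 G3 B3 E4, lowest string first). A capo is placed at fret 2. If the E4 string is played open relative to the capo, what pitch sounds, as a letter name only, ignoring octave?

The capo raises the open E4 by 2 semitones to F#4; fretting 0 more gives E4 + 2 + 0 = E4 + 2 semitones, landing on F#.
(Also written Gb.)

F#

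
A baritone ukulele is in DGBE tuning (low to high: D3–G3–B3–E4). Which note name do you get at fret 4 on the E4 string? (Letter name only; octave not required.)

Each fret is one semitone, so E4 + 4 = G♯.
(Equivalently spelled A♭.)

G♯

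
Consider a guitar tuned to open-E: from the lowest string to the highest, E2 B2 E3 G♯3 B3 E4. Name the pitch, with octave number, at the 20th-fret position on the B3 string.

G5

B3 is MIDI 59. Adding 20 gives 79, which is G5.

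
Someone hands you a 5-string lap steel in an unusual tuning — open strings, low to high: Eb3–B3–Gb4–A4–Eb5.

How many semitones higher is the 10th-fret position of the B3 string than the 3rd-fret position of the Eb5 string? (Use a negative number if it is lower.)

B3 at fret 10 → A4 (MIDI 69); Eb5 at fret 3 → Gb5 (MIDI 78).
69 − 78 = -9, so the two pitches are 9 semitones apart.

-9 semitones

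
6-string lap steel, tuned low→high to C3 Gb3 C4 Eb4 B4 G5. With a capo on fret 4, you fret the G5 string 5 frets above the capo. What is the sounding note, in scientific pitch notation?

E6

The capo raises the open G5 by 4 semitones to B5; fretting 5 more gives G5 + 4 + 5 = G5 + 9 semitones = E6.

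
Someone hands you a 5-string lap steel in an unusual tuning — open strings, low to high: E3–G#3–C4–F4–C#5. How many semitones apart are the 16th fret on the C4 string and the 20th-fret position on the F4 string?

9 semitones

C4 at fret 16 → E5 (MIDI 76); F4 at fret 20 → C#6 (MIDI 85).
76 − 85 = -9, so the two pitches are 9 semitones apart, with C#6 the higher.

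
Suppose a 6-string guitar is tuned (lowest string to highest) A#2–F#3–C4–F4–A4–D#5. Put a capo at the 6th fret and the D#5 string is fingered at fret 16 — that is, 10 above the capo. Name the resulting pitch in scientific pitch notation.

The capo raises the open D#5 by 6 semitones to A5; fretting 10 more gives D#5 + 6 + 10 = D#5 + 16 semitones = G6.

G6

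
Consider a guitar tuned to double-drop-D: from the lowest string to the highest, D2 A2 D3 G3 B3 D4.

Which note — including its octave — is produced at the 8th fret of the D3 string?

Each fret is one semitone, so D3 + 8 = A#3.
(Equivalently spelled Bb3.)

A#3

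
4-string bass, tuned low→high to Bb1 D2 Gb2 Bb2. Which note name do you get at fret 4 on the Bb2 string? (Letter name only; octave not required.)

D

The open Bb2 string plus 4 semitones: Bb–B–C–Db–D.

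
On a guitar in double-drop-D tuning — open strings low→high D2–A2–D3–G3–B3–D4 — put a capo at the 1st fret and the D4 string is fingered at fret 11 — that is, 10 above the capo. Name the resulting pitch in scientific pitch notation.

The capo raises the open D4 by 1 semitone to D♯4; fretting 10 more gives D4 + 1 + 10 = D4 + 11 semitones = C♯5.
(Also written D♭.)

C♯5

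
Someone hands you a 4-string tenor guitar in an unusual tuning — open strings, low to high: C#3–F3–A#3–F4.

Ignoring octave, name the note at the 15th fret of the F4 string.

The open F4 string plus 15 semitones: F–F#–G–G#–…–F#–G–G#.
(Equivalently spelled Ab.)

G#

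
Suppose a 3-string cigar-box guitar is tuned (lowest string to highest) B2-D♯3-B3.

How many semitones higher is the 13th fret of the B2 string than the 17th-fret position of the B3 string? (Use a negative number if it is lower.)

B2 at fret 13 → C4 (MIDI 60); B3 at fret 17 → E5 (MIDI 76).
60 − 76 = -16, so the two pitches are 16 semitones apart.

-16 semitones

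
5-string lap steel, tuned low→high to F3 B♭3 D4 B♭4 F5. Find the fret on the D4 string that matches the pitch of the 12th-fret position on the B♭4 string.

Fret 12 on B♭4 is MIDI 70 + 12 = 82 (B♭5). On the D4 string (open MIDI 62), that pitch is 82 − 62 = fret 20.

20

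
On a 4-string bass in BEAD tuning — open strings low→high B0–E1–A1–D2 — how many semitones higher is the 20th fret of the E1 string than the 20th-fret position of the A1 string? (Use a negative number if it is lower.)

-5 semitones

E1 at fret 20 → C3 (MIDI 48); A1 at fret 20 → F3 (MIDI 53).
48 − 53 = -5, so the two pitches are 5 semitones apart.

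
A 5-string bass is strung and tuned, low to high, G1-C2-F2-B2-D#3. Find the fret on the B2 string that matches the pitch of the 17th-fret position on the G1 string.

Fret 17 on G1 is MIDI 31 + 17 = 48 (C3). On the B2 string (open MIDI 47), that pitch is 48 − 47 = fret 1.

1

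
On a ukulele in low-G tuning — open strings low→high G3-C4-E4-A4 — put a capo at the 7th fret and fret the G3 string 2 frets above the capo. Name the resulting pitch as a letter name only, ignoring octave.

The capo raises the open G3 by 7 semitones to D4; fretting 2 more gives G3 + 7 + 2 = G3 + 9 semitones, landing on E.

E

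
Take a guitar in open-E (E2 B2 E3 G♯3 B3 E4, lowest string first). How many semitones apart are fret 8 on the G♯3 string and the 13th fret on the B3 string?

G♯3 at fret 8 → E4 (MIDI 64); B3 at fret 13 → C5 (MIDI 72).
64 − 72 = -8, so the two pitches are 8 semitones apart, with C5 the higher.

8 semitones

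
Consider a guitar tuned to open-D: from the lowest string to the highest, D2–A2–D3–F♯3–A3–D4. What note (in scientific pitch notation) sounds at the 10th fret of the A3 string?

G4

A3 is MIDI 57. Adding 10 gives 67, which is G4.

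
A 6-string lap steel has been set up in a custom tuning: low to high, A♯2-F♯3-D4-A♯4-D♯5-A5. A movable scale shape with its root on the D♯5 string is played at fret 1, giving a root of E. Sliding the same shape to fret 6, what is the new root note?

Moving from fret 1 to fret 6 shifts the root by 5 semitones.
E up 5 semitones is A.

A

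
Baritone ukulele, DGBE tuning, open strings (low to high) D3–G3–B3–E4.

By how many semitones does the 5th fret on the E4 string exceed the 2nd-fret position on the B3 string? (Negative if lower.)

8 semitones

E4 at fret 5 → A4 (MIDI 69); B3 at fret 2 → C#4 (MIDI 61).
69 − 61 = 8, so the two pitches are 8 semitones apart.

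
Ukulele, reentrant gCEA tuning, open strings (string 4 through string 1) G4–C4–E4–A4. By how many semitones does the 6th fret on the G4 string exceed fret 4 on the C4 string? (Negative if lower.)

9 semitones

G4 at fret 6 → C♯5 (MIDI 73); C4 at fret 4 → E4 (MIDI 64).
73 − 64 = 9, so the two pitches are 9 semitones apart.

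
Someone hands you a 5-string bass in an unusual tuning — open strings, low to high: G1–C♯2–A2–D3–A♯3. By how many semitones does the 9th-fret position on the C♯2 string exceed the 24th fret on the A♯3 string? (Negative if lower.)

-36 semitones

C♯2 at fret 9 → A♯2 (MIDI 46); A♯3 at fret 24 → A♯5 (MIDI 82).
46 − 82 = -36, so the two pitches are 36 semitones apart.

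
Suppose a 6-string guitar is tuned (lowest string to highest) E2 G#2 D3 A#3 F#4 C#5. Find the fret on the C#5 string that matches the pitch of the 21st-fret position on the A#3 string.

Fret 21 on A#3 is MIDI 58 + 21 = 79 (G5). On the C#5 string (open MIDI 73), that pitch is 79 − 73 = fret 6.

6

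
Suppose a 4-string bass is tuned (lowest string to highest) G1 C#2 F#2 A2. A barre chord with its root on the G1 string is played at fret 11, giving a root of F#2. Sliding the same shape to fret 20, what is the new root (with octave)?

D#3

Moving from fret 11 to fret 20 shifts the root by 9 semitones.
F#2 up 9 semitones is D#3.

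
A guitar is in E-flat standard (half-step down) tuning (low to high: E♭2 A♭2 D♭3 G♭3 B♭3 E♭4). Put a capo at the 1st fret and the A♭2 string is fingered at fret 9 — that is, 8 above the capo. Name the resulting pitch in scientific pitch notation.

The capo raises the open A♭2 by 1 semitone to A2; fretting 8 more gives A♭2 + 1 + 8 = A♭2 + 9 semitones = F3.

F3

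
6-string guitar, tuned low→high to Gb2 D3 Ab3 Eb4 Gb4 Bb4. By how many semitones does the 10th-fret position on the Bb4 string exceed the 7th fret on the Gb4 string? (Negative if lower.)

7 semitones

Bb4 at fret 10 → Ab5 (MIDI 80); Gb4 at fret 7 → Db5 (MIDI 73).
80 − 73 = 7, so the two pitches are 7 semitones apart.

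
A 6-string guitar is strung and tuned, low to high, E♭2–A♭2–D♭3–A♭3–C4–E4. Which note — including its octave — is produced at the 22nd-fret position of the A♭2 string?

Each fret is one semitone, so A♭2 + 22 = G♭4.
(Equivalently spelled F♯4.)

G♭4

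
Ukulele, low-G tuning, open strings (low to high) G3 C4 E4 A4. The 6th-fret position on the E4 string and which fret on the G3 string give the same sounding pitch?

15

E4 at fret 6 is E4 + 6 semitones = A♯4.
The open G3 string is 9 semitones below the open E4, so the same pitch on the G3 string lies at fret 6 + 9 = 15.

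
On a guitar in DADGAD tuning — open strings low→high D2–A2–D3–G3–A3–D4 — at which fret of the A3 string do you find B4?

B4 is 14 semitones above the open A3 (A–A#–B–C–…–A–A#–B), so it sits at fret 14.

14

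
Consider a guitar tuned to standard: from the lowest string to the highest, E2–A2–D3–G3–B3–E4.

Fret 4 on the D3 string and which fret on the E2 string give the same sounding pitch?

Fret 4 on D3 is MIDI 50 + 4 = 54 (F#3). On the E2 string (open MIDI 40), that pitch is 54 − 40 = fret 14.

14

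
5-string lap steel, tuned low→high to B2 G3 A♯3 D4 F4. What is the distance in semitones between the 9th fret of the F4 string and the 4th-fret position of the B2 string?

23 semitones

F4 at fret 9 → D5 (MIDI 74); B2 at fret 4 → D♯3 (MIDI 51).
74 − 51 = 23, so the two pitches are 23 semitones apart, with D5 the higher.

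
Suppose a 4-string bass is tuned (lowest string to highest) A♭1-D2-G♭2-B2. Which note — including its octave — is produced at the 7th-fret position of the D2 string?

D2 is MIDI 38. Adding 7 gives 45, which is A2.

A2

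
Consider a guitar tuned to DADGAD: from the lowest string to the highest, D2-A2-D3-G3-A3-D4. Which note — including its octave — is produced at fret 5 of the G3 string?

Each fret is one semitone, so G3 + 5 = C4.

C4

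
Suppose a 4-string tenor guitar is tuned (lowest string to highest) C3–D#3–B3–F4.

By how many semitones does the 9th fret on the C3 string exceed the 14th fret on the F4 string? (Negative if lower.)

C3 at fret 9 → A3 (MIDI 57); F4 at fret 14 → G5 (MIDI 79).
57 − 79 = -22, so the two pitches are 22 semitones apart.

-22 semitones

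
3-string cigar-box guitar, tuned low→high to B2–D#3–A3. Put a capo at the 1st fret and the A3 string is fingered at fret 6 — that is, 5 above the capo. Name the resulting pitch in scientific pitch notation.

The capo raises the open A3 by 1 semitone to A#3; fretting 5 more gives A3 + 1 + 5 = A3 + 6 semitones = D#4.
(Also written Eb.)

D#4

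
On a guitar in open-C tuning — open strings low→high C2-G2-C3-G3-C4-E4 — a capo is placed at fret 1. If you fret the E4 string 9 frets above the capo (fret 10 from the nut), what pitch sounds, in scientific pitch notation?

D5

The capo raises the open E4 by 1 semitone to F4; fretting 9 more gives E4 + 1 + 9 = E4 + 10 semitones = D5.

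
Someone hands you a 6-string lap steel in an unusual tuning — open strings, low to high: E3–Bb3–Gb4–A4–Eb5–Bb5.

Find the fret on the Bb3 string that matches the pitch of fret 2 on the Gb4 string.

Fret 2 on Gb4 is MIDI 66 + 2 = 68 (Ab4). On the Bb3 string (open MIDI 58), that pitch is 68 − 58 = fret 10.

10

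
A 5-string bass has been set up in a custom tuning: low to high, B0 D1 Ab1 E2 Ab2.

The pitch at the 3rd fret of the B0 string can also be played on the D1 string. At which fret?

Fret 3 on B0 is MIDI 23 + 3 = 26 (D1). On the D1 string (open MIDI 26), that pitch is 26 − 26 = fret 0.

0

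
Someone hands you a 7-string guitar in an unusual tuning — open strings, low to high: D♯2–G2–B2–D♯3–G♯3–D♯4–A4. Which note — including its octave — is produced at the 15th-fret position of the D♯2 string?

Each fret is one semitone, so D♯2 + 15 = F♯3.

F♯3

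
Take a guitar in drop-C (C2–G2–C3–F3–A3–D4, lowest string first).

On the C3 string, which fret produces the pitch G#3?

8

G#3 is 8 semitones above the open C3 (C–C#–D–D#–E–F–F#–G–G#), so it sits at fret 8.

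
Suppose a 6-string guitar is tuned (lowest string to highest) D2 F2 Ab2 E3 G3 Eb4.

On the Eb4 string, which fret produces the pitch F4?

F4 is 2 semitones above the open Eb4 (Eb–E–F), so it sits at fret 2.

2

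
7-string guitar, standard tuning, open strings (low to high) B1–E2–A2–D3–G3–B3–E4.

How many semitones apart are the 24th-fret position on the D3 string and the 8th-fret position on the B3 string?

D3 at fret 24 → D5 (MIDI 74); B3 at fret 8 → G4 (MIDI 67).
74 − 67 = 7, so the two pitches are 7 semitones apart, with D5 the higher.

7 semitones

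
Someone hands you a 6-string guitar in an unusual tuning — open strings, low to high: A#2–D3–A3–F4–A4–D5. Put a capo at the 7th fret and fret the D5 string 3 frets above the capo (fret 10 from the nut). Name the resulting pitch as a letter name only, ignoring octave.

The capo raises the open D5 by 7 semitones to A5; fretting 3 more gives D5 + 7 + 3 = D5 + 10 semitones, landing on C.

C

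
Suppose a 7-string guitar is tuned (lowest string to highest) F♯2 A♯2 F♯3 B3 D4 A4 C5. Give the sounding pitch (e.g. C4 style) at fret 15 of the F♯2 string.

F♯2 is MIDI 42. Adding 15 gives 57, which is A3.

A3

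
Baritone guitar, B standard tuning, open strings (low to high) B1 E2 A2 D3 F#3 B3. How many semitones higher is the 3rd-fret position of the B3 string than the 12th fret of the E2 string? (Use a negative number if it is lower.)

10 semitones

B3 at fret 3 → D4 (MIDI 62); E2 at fret 12 → E3 (MIDI 52).
62 − 52 = 10, so the two pitches are 10 semitones apart.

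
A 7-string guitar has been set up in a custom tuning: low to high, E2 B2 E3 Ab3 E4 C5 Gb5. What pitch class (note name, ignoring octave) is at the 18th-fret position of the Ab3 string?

Ab3 is MIDI 56. Adding 18 gives 74; 74 mod 12 = 2, i.e. D.

D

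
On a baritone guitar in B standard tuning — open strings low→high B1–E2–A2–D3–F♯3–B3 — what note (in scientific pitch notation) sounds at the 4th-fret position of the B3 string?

The open B3 string plus 4 semitones: B–C–C#–D–D#.
The walk passes from B into C once, so the octave number goes from 3 to 4.

D♯4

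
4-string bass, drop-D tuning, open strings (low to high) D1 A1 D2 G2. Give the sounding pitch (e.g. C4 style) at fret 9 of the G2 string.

The open G2 string plus 9 semitones: G–G#–A–A#–B–C–C#–D–D#–E.
The walk passes from B into C once, so the octave number goes from 2 to 3.

E3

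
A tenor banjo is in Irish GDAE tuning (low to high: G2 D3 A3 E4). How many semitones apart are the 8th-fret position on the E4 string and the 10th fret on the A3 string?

E4 at fret 8 → C5 (MIDI 72); A3 at fret 10 → G4 (MIDI 67).
72 − 67 = 5, so the two pitches are 5 semitones apart, with C5 the higher.

5 semitones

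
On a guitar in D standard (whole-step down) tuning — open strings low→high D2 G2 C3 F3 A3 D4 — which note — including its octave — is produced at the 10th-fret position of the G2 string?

F3

The open G2 string plus 10 semitones: G–G#–A–A#–…–D#–E–F.
The walk passes from B into C once, so the octave number goes from 2 to 3.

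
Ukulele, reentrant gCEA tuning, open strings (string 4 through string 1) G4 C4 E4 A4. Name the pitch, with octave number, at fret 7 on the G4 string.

The open G4 string plus 7 semitones: G–G#–A–A#–B–C–C#–D.
The walk passes from B into C once, so the octave number goes from 4 to 5.

D5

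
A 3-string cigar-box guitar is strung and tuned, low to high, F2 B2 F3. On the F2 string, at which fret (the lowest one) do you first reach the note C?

7

From F2, count semitones up the chromatic scale until reaching C: F–F#–G–G#–A–A#–B–C — 7 steps.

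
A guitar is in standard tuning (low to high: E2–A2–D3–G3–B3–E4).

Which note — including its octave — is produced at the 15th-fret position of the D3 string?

The open D3 string plus 15 semitones: D–D#–E–F–…–D#–E–F.
The walk passes from B into C once, so the octave number goes from 3 to 4.

F4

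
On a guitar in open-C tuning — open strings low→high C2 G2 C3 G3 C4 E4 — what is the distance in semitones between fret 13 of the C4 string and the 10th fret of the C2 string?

C4 at fret 13 → C#5 (MIDI 73); C2 at fret 10 → A#2 (MIDI 46).
73 − 46 = 27, so the two pitches are 27 semitones apart, with C#5 the higher.

27 semitones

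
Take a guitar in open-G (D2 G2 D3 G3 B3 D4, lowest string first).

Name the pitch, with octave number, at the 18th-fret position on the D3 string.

Each fret is one semitone, so D3 + 18 = G#4.
(Equivalently spelled Ab4.)

G#4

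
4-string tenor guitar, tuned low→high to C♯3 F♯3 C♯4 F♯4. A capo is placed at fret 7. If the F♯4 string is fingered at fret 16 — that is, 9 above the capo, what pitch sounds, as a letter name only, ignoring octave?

A♯

The capo raises the open F♯4 by 7 semitones to C♯5; fretting 9 more gives F♯4 + 7 + 9 = F♯4 + 16 semitones, landing on A♯.
(Also written B♭.)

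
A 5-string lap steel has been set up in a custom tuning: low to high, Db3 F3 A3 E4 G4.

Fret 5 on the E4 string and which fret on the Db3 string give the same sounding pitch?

Fret 5 on E4 is MIDI 64 + 5 = 69 (A4). On the Db3 string (open MIDI 49), that pitch is 69 − 49 = fret 20.

20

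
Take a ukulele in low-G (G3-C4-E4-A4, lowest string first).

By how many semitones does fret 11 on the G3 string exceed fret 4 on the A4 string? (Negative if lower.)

G3 at fret 11 → F♯4 (MIDI 66); A4 at fret 4 → C♯5 (MIDI 73).
66 − 73 = -7, so the two pitches are 7 semitones apart.

-7 semitones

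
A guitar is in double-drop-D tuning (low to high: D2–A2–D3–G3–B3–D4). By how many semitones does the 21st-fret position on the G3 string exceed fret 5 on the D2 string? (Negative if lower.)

G3 at fret 21 → E5 (MIDI 76); D2 at fret 5 → G2 (MIDI 43).
76 − 43 = 33, so the two pitches are 33 semitones apart.

33 semitones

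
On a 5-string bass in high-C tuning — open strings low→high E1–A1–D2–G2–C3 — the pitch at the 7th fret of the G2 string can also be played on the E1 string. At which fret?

Fret 7 on G2 is MIDI 43 + 7 = 50 (D3). On the E1 string (open MIDI 28), that pitch is 50 − 28 = fret 22.

22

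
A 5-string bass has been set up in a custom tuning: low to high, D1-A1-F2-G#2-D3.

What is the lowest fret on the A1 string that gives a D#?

6

From A1, count semitones up the chromatic scale until reaching D#: A–A#–B–C–C#–D–D# — 6 steps.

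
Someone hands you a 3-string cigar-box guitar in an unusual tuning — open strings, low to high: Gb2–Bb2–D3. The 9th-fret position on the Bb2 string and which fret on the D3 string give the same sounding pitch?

5

Fret 9 on Bb2 is MIDI 46 + 9 = 55 (G3). On the D3 string (open MIDI 50), that pitch is 55 − 50 = fret 5.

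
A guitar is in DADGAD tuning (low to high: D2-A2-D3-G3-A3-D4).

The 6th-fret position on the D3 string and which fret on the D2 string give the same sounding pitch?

D3 at fret 6 is D3 + 6 semitones = G#3.
The open D2 string is 12 semitones below the open D3, so the same pitch on the D2 string lies at fret 6 + 12 = 18.

18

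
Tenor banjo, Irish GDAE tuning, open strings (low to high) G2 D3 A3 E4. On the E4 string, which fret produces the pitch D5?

10

D5 is 10 semitones above the open E4 (E–F–F#–G–…–C–C#–D), so it sits at fret 10.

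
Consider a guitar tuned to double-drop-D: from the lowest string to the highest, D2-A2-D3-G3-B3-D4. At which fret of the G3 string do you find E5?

21

E5 is 21 semitones above the open G3 (G–G#–A–A#–…–D–D#–E), so it sits at fret 21.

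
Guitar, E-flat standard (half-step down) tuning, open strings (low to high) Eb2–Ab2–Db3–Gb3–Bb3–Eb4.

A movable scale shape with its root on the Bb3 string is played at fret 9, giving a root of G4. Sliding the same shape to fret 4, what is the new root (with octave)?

D4

Moving from fret 9 to fret 4 shifts the root by -5 semitones.
G4 down 5 semitones is D4.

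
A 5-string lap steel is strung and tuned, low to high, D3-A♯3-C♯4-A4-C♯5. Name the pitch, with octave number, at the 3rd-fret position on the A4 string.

C5

A4 is MIDI 69. Adding 3 gives 72, which is C5.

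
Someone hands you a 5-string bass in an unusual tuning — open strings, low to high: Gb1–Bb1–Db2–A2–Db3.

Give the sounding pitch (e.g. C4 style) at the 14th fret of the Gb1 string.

Each fret is one semitone, so Gb1 + 14 = Ab2.
(Equivalently spelled G#2.)

Ab2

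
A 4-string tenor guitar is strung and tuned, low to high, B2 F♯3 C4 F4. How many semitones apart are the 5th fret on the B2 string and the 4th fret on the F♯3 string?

6 semitones

B2 at fret 5 → E3 (MIDI 52); F♯3 at fret 4 → A♯3 (MIDI 58).
52 − 58 = -6, so the two pitches are 6 semitones apart, with A♯3 the higher.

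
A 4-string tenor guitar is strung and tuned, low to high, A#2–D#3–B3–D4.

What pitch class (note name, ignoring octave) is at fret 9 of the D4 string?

B

Each fret is one semitone, so D4 + 9 = B.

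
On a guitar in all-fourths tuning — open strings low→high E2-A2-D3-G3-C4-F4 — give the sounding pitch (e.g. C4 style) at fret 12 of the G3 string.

G3 is MIDI 55. Adding 12 gives 67, which is G4.

G4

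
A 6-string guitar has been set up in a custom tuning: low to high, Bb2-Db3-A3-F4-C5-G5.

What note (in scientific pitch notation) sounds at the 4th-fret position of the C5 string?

E5

The open C5 string plus 4 semitones: C–Db–D–Eb–E.
No B→C boundary is crossed, so the octave stays at 5.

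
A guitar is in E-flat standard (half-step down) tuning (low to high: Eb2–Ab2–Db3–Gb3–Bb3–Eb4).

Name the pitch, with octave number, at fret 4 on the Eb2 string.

G2

The open Eb2 string plus 4 semitones: Eb–E–F–Gb–G.
No B→C boundary is crossed, so the octave stays at 2.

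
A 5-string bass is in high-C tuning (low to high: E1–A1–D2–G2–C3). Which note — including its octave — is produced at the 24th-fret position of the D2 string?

D4

Each fret is one semitone, so D2 + 24 = D4.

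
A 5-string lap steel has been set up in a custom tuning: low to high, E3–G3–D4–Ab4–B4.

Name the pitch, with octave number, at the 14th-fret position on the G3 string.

Each fret is one semitone, so G3 + 14 = A4.

A4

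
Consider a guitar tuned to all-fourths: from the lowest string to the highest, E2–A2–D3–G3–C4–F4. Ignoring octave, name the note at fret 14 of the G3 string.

A

The open G3 string plus 14 semitones: G–G#–A–A#–…–G–G#–A.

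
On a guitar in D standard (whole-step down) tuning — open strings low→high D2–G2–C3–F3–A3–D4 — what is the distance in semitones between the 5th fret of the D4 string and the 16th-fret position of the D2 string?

13 semitones

D4 at fret 5 → G4 (MIDI 67); D2 at fret 16 → F#3 (MIDI 54).
67 − 54 = 13, so the two pitches are 13 semitones apart, with G4 the higher.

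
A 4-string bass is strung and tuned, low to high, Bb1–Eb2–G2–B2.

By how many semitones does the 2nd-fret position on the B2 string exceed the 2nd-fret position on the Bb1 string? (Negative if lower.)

13 semitones

B2 at fret 2 → Db3 (MIDI 49); Bb1 at fret 2 → C2 (MIDI 36).
49 − 36 = 13, so the two pitches are 13 semitones apart.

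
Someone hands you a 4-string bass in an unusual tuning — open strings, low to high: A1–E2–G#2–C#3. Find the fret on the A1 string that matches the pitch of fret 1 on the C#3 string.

17

Fret 1 on C#3 is MIDI 49 + 1 = 50 (D3). On the A1 string (open MIDI 33), that pitch is 50 − 33 = fret 17.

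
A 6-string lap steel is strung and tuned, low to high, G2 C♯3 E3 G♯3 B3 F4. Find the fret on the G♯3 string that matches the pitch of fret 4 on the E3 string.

Fret 4 on E3 is MIDI 52 + 4 = 56 (G♯3). On the G♯3 string (open MIDI 56), that pitch is 56 − 56 = fret 0.

0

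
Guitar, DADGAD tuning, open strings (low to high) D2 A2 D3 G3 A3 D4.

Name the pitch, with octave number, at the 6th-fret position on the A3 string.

D♯4

The open A3 string plus 6 semitones: A–A#–B–C–C#–D–D#.
The walk passes from B into C once, so the octave number goes from 3 to 4.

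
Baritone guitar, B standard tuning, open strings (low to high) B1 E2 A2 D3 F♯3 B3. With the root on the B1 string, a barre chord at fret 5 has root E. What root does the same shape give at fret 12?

Moving from fret 5 to fret 12 shifts the root by 7 semitones.
E up 7 semitones is B.

B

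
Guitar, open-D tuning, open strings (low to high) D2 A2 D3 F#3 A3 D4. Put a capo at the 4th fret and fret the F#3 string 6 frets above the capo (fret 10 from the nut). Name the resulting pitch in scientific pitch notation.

E4

The capo raises the open F#3 by 4 semitones to A#3; fretting 6 more gives F#3 + 4 + 6 = F#3 + 10 semitones = E4.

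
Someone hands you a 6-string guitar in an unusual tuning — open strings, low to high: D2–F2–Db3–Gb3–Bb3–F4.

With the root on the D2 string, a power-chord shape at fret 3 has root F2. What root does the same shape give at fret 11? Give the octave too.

Moving from fret 3 to fret 11 shifts the root by 8 semitones.
F2 up 8 semitones is Db3.

Db3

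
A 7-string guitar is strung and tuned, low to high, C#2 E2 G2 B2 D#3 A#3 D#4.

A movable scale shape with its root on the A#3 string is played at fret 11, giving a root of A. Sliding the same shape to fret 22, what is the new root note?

Moving from fret 11 to fret 22 shifts the root by 11 semitones.
A up 11 semitones is G#.

G#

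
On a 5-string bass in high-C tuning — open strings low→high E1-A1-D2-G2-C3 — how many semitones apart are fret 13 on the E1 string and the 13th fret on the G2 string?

E1 at fret 13 → F2 (MIDI 41); G2 at fret 13 → G#3 (MIDI 56).
41 − 56 = -15, so the two pitches are 15 semitones apart, with G#3 the higher.

15 semitones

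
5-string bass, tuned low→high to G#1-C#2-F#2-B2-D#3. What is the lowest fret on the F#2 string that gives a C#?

7

From F#2, count semitones up the chromatic scale until reaching C#: F#–G–G#–A–A#–B–C–C# — 7 steps.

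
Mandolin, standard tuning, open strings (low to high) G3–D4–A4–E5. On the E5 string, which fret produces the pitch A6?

A6 is 17 semitones above the open E5 (E–F–F#–G–…–G–G#–A), so it sits at fret 17.

17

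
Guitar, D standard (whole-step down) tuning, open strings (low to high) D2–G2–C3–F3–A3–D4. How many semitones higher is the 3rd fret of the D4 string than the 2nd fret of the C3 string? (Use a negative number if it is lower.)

15 semitones

D4 at fret 3 → F4 (MIDI 65); C3 at fret 2 → D3 (MIDI 50).
65 − 50 = 15, so the two pitches are 15 semitones apart.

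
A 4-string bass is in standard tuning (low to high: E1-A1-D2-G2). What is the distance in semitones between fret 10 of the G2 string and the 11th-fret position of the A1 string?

9 semitones

G2 at fret 10 → F3 (MIDI 53); A1 at fret 11 → G#2 (MIDI 44).
53 − 44 = 9, so the two pitches are 9 semitones apart, with F3 the higher.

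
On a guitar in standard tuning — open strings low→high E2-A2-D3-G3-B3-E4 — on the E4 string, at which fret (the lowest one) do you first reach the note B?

From E4, count semitones up the chromatic scale until reaching B: E–F–F#–G–G#–A–A#–B — 7 steps.

7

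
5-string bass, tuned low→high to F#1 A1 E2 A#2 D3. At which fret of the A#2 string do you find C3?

2

C3 is 2 semitones above the open A#2 (A#–B–C), so it sits at fret 2.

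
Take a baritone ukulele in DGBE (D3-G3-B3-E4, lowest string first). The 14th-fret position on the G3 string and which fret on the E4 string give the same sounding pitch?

5

Fret 14 on G3 is MIDI 55 + 14 = 69 (A4). On the E4 string (open MIDI 64), that pitch is 69 − 64 = fret 5.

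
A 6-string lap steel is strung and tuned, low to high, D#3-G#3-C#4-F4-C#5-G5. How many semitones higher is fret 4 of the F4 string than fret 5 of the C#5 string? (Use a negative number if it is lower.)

F4 at fret 4 → A4 (MIDI 69); C#5 at fret 5 → F#5 (MIDI 78).
69 − 78 = -9, so the two pitches are 9 semitones apart.

-9 semitones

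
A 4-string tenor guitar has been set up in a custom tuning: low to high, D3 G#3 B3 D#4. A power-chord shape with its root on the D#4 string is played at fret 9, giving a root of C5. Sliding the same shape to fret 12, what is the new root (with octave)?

D#5

Moving from fret 9 to fret 12 shifts the root by 3 semitones.
C5 up 3 semitones is D#5.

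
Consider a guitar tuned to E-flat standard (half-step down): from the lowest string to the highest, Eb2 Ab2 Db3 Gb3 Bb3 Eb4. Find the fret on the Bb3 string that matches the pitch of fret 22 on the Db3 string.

Fret 22 on Db3 is MIDI 49 + 22 = 71 (B4). On the Bb3 string (open MIDI 58), that pitch is 71 − 58 = fret 13.

13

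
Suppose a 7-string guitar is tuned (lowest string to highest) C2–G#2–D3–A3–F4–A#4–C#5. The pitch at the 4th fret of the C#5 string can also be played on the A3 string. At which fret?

20

C#5 at fret 4 is C#5 + 4 semitones = F5.
The open A3 string is 16 semitones below the open C#5, so the same pitch on the A3 string lies at fret 4 + 16 = 20.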